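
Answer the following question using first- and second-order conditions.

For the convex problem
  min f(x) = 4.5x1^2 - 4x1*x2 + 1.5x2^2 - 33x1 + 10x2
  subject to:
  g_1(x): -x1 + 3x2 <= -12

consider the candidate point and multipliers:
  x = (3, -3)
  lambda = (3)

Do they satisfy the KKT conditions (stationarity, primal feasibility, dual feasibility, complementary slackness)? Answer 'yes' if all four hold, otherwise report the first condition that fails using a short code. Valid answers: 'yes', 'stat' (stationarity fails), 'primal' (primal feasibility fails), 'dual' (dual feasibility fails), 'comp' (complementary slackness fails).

Gradient of f: grad f(x) = Q x + c = (6, -11)
Constraint values g_i(x) = a_i^T x - b_i:
  g_1((3, -3)) = 0
Stationarity residual: grad f(x) + sum_i lambda_i a_i = (3, -2)
  -> stationarity FAILS
Primal feasibility (all g_i <= 0): OK
Dual feasibility (all lambda_i >= 0): OK
Complementary slackness (lambda_i * g_i(x) = 0 for all i): OK

Verdict: the first failing condition is stationarity -> stat.

stat


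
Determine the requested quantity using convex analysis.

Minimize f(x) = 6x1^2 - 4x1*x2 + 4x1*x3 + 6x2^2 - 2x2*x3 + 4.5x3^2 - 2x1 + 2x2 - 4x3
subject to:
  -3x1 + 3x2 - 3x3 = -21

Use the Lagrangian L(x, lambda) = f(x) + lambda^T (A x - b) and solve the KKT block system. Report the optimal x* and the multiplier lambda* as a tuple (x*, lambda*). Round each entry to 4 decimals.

Form the Lagrangian:
  L(x, lambda) = (1/2) x^T Q x + c^T x + lambda^T (A x - b)
Stationarity (grad_x L = 0): Q x + c + A^T lambda = 0.
Primal feasibility: A x = b.

This gives the KKT block system:
  [ Q   A^T ] [ x     ]   [-c ]
  [ A    0  ] [ lambda ] = [ b ]

Solving the linear system:
  x*      = (1.3488, -2.2093, 3.4419)
  lambda* = (12.2636)
  f(x*)   = 118.3256

x* = (1.3488, -2.2093, 3.4419), lambda* = (12.2636)


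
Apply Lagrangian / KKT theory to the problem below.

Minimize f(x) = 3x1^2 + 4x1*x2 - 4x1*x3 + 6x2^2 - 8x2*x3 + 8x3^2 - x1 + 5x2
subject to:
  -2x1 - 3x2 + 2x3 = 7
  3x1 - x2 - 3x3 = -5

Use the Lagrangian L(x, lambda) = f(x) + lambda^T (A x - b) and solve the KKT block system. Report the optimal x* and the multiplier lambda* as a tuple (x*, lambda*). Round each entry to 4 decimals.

Form the Lagrangian:
  L(x, lambda) = (1/2) x^T Q x + c^T x + lambda^T (A x - b)
Stationarity (grad_x L = 0): Q x + c + A^T lambda = 0.
Primal feasibility: A x = b.

This gives the KKT block system:
  [ Q   A^T ] [ x     ]   [-c ]
  [ A    0  ] [ lambda ] = [ b ]

Solving the linear system:
  x*      = (-1.9286, -1, 0.0714)
  lambda* = (-5.7013, 1.8182)
  f(x*)   = 22.9643

x* = (-1.9286, -1, 0.0714), lambda* = (-5.7013, 1.8182)


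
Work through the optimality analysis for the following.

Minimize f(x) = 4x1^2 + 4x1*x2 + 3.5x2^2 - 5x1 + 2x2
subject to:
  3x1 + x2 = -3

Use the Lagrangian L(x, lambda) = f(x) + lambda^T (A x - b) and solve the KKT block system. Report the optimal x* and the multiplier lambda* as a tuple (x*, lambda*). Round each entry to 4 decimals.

Form the Lagrangian:
  L(x, lambda) = (1/2) x^T Q x + c^T x + lambda^T (A x - b)
Stationarity (grad_x L = 0): Q x + c + A^T lambda = 0.
Primal feasibility: A x = b.

This gives the KKT block system:
  [ Q   A^T ] [ x     ]   [-c ]
  [ A    0  ] [ lambda ] = [ b ]

Solving the linear system:
  x*      = (-0.8511, -0.4468)
  lambda* = (4.5319)
  f(x*)   = 8.4787

x* = (-0.8511, -0.4468), lambda* = (4.5319)


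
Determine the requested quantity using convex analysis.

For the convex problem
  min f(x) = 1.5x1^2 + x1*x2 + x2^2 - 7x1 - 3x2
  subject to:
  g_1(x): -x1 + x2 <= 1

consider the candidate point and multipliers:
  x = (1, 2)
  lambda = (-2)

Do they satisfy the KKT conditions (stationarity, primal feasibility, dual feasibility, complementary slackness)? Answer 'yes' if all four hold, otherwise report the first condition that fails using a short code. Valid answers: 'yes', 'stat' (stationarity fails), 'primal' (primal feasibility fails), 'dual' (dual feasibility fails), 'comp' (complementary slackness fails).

Gradient of f: grad f(x) = Q x + c = (-2, 2)
Constraint values g_i(x) = a_i^T x - b_i:
  g_1((1, 2)) = 0
Stationarity residual: grad f(x) + sum_i lambda_i a_i = (0, 0)
  -> stationarity OK
Primal feasibility (all g_i <= 0): OK
Dual feasibility (all lambda_i >= 0): FAILS
Complementary slackness (lambda_i * g_i(x) = 0 for all i): OK

Verdict: the first failing condition is dual_feasibility -> dual.

dual


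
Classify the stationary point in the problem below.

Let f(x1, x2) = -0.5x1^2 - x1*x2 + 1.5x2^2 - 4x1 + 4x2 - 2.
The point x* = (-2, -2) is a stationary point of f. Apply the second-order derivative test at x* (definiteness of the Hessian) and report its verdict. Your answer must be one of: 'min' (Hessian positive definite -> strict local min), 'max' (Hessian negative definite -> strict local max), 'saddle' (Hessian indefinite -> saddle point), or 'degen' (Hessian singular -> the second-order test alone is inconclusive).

Compute the Hessian H = grad^2 f:
  H = [[-1, -1], [-1, 3]]
Verify stationarity: grad f(x*) = H x* + g = (0, 0).
Eigenvalues of H: -1.2361, 3.2361.
Eigenvalues have mixed signs, so H is indefinite -> x* is a saddle point.

saddle


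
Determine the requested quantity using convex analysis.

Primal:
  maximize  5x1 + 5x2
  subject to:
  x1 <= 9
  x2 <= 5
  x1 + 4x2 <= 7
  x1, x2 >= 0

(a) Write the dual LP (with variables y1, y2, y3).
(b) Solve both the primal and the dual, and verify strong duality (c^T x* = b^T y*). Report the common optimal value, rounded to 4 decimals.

The standard primal-dual pair for 'max c^T x s.t. A x <= b, x >= 0' is:
  Dual:  min b^T y  s.t.  A^T y >= c,  y >= 0.

So the dual LP is:
  minimize  9y1 + 5y2 + 7y3
  subject to:
    y1 + y3 >= 5
    y2 + 4y3 >= 5
    y1, y2, y3 >= 0

Solving the primal: x* = (7, 0).
  primal value c^T x* = 35.
Solving the dual: y* = (0, 0, 5).
  dual value b^T y* = 35.
Strong duality: c^T x* = b^T y*. Confirmed.

35


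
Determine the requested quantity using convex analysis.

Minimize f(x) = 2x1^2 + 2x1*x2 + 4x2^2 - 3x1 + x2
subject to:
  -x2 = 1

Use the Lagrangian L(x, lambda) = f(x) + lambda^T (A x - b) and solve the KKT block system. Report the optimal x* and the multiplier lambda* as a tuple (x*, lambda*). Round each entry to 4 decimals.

Form the Lagrangian:
  L(x, lambda) = (1/2) x^T Q x + c^T x + lambda^T (A x - b)
Stationarity (grad_x L = 0): Q x + c + A^T lambda = 0.
Primal feasibility: A x = b.

This gives the KKT block system:
  [ Q   A^T ] [ x     ]   [-c ]
  [ A    0  ] [ lambda ] = [ b ]

Solving the linear system:
  x*      = (1.25, -1)
  lambda* = (-4.5)
  f(x*)   = -0.125

x* = (1.25, -1), lambda* = (-4.5)


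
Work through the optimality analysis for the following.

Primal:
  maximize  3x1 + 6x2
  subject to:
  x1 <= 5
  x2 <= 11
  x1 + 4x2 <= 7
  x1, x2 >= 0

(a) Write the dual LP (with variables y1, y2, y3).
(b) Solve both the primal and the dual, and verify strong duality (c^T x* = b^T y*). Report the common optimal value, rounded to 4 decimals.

The standard primal-dual pair for 'max c^T x s.t. A x <= b, x >= 0' is:
  Dual:  min b^T y  s.t.  A^T y >= c,  y >= 0.

So the dual LP is:
  minimize  5y1 + 11y2 + 7y3
  subject to:
    y1 + y3 >= 3
    y2 + 4y3 >= 6
    y1, y2, y3 >= 0

Solving the primal: x* = (5, 0.5).
  primal value c^T x* = 18.
Solving the dual: y* = (1.5, 0, 1.5).
  dual value b^T y* = 18.
Strong duality: c^T x* = b^T y*. Confirmed.

18


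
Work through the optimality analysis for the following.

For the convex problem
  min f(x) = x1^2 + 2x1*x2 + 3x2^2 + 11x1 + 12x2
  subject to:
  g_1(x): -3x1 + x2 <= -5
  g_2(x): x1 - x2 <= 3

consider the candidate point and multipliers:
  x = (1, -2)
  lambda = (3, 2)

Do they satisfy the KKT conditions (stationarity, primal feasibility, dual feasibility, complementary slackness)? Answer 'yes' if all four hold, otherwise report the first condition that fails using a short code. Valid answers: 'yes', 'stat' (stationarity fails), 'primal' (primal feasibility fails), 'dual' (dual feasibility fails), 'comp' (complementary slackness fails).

Gradient of f: grad f(x) = Q x + c = (9, 2)
Constraint values g_i(x) = a_i^T x - b_i:
  g_1((1, -2)) = 0
  g_2((1, -2)) = 0
Stationarity residual: grad f(x) + sum_i lambda_i a_i = (2, 3)
  -> stationarity FAILS
Primal feasibility (all g_i <= 0): OK
Dual feasibility (all lambda_i >= 0): OK
Complementary slackness (lambda_i * g_i(x) = 0 for all i): OK

Verdict: the first failing condition is stationarity -> stat.

stat


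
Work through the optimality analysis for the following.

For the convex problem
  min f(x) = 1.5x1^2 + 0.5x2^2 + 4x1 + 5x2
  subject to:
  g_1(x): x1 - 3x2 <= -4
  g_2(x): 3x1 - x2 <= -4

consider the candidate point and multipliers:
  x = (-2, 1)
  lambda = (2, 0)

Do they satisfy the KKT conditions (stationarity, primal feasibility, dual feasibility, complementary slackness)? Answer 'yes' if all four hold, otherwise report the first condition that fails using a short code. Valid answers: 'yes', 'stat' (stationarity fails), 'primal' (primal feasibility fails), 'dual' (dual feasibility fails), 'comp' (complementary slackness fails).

Gradient of f: grad f(x) = Q x + c = (-2, 6)
Constraint values g_i(x) = a_i^T x - b_i:
  g_1((-2, 1)) = -1
  g_2((-2, 1)) = -3
Stationarity residual: grad f(x) + sum_i lambda_i a_i = (0, 0)
  -> stationarity OK
Primal feasibility (all g_i <= 0): OK
Dual feasibility (all lambda_i >= 0): OK
Complementary slackness (lambda_i * g_i(x) = 0 for all i): FAILS

Verdict: the first failing condition is complementary_slackness -> comp.

comp


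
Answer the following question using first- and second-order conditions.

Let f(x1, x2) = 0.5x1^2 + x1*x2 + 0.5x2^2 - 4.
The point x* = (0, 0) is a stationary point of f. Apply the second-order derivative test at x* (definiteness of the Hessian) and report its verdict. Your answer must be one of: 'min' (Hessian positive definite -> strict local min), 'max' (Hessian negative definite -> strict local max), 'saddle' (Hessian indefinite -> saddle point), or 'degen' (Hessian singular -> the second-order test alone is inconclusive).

Compute the Hessian H = grad^2 f:
  H = [[1, 1], [1, 1]]
Verify stationarity: grad f(x*) = H x* + g = (0, 0).
Eigenvalues of H: 0, 2.
H has a zero eigenvalue (singular; positive semidefinite but not definite), so H is neither positive definite, negative definite, nor indefinite. The second-order test alone is inconclusive -> degen.
(Indeed, f is constant along the null direction of H through x*, so x* is not a strict local extremum.)

degen


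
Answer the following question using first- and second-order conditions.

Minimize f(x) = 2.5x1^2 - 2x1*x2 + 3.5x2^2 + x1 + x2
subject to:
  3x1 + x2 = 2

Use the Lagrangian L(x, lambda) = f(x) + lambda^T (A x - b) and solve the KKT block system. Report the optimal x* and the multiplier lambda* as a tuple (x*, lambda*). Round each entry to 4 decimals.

Form the Lagrangian:
  L(x, lambda) = (1/2) x^T Q x + c^T x + lambda^T (A x - b)
Stationarity (grad_x L = 0): Q x + c + A^T lambda = 0.
Primal feasibility: A x = b.

This gives the KKT block system:
  [ Q   A^T ] [ x     ]   [-c ]
  [ A    0  ] [ lambda ] = [ b ]

Solving the linear system:
  x*      = (0.6, 0.2)
  lambda* = (-1.2)
  f(x*)   = 1.6

x* = (0.6, 0.2), lambda* = (-1.2)


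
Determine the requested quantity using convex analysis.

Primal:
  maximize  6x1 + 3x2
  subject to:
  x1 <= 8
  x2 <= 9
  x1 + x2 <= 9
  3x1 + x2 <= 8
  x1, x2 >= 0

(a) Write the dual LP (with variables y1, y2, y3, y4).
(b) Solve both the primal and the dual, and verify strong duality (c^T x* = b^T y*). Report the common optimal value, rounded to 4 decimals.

The standard primal-dual pair for 'max c^T x s.t. A x <= b, x >= 0' is:
  Dual:  min b^T y  s.t.  A^T y >= c,  y >= 0.

So the dual LP is:
  minimize  8y1 + 9y2 + 9y3 + 8y4
  subject to:
    y1 + y3 + 3y4 >= 6
    y2 + y3 + y4 >= 3
    y1, y2, y3, y4 >= 0

Solving the primal: x* = (0, 8).
  primal value c^T x* = 24.
Solving the dual: y* = (0, 0, 0, 3).
  dual value b^T y* = 24.
Strong duality: c^T x* = b^T y*. Confirmed.

24


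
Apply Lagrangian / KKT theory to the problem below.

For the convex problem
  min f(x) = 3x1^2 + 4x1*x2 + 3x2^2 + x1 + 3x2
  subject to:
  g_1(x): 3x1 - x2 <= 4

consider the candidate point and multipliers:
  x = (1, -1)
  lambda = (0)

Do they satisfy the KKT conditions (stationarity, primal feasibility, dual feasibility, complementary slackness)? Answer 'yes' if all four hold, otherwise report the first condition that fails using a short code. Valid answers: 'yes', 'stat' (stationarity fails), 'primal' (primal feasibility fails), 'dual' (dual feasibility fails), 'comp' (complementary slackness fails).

Gradient of f: grad f(x) = Q x + c = (3, 1)
Constraint values g_i(x) = a_i^T x - b_i:
  g_1((1, -1)) = 0
Stationarity residual: grad f(x) + sum_i lambda_i a_i = (3, 1)
  -> stationarity FAILS
Primal feasibility (all g_i <= 0): OK
Dual feasibility (all lambda_i >= 0): OK
Complementary slackness (lambda_i * g_i(x) = 0 for all i): OK

Verdict: the first failing condition is stationarity -> stat.

stat


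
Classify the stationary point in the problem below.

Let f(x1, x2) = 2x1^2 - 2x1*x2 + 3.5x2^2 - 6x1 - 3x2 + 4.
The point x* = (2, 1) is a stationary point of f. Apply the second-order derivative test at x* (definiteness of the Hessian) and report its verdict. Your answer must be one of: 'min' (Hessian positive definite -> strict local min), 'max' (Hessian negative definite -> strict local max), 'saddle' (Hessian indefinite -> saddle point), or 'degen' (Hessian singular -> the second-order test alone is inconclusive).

Compute the Hessian H = grad^2 f:
  H = [[4, -2], [-2, 7]]
Verify stationarity: grad f(x*) = H x* + g = (0, 0).
Eigenvalues of H: 3, 8.
Both eigenvalues > 0, so H is positive definite -> x* is a strict local min.

min


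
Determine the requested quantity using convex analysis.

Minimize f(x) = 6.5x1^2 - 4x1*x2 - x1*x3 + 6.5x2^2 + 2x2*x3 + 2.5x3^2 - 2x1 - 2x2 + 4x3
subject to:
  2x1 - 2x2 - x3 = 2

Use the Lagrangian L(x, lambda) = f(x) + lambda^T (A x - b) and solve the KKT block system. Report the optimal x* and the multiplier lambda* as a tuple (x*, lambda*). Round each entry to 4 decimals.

Form the Lagrangian:
  L(x, lambda) = (1/2) x^T Q x + c^T x + lambda^T (A x - b)
Stationarity (grad_x L = 0): Q x + c + A^T lambda = 0.
Primal feasibility: A x = b.

This gives the KKT block system:
  [ Q   A^T ] [ x     ]   [-c ]
  [ A    0  ] [ lambda ] = [ b ]

Solving the linear system:
  x*      = (0.4788, 0.1047, -1.2519)
  lambda* = (-2.5287)
  f(x*)   = -0.5586

x* = (0.4788, 0.1047, -1.2519), lambda* = (-2.5287)


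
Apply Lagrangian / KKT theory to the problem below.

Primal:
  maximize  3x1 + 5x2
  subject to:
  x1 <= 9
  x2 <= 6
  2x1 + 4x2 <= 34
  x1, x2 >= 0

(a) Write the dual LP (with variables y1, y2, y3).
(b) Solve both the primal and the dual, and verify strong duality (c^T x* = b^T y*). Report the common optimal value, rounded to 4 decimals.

The standard primal-dual pair for 'max c^T x s.t. A x <= b, x >= 0' is:
  Dual:  min b^T y  s.t.  A^T y >= c,  y >= 0.

So the dual LP is:
  minimize  9y1 + 6y2 + 34y3
  subject to:
    y1 + 2y3 >= 3
    y2 + 4y3 >= 5
    y1, y2, y3 >= 0

Solving the primal: x* = (9, 4).
  primal value c^T x* = 47.
Solving the dual: y* = (0.5, 0, 1.25).
  dual value b^T y* = 47.
Strong duality: c^T x* = b^T y*. Confirmed.

47


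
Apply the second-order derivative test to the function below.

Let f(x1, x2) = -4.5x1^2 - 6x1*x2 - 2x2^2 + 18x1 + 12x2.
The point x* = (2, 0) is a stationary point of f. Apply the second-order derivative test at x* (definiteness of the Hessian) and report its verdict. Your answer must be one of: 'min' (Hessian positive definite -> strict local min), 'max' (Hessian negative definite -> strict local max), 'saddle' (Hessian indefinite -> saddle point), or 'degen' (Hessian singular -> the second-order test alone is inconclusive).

Compute the Hessian H = grad^2 f:
  H = [[-9, -6], [-6, -4]]
Verify stationarity: grad f(x*) = H x* + g = (0, 0).
Eigenvalues of H: -13, 0.
H has a zero eigenvalue (singular; negative semidefinite but not definite), so H is neither positive definite, negative definite, nor indefinite. The second-order test alone is inconclusive -> degen.
(Indeed, f is constant along the null direction of H through x*, so x* is not a strict local extremum.)

degen


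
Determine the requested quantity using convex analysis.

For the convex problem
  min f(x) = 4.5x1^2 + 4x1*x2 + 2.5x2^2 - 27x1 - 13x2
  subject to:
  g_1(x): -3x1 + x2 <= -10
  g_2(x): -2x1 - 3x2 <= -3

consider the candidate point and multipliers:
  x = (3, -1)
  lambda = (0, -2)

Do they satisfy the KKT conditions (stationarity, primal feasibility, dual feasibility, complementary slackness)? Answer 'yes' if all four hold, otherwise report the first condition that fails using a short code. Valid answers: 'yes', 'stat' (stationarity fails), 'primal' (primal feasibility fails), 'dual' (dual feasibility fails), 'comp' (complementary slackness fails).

Gradient of f: grad f(x) = Q x + c = (-4, -6)
Constraint values g_i(x) = a_i^T x - b_i:
  g_1((3, -1)) = 0
  g_2((3, -1)) = 0
Stationarity residual: grad f(x) + sum_i lambda_i a_i = (0, 0)
  -> stationarity OK
Primal feasibility (all g_i <= 0): OK
Dual feasibility (all lambda_i >= 0): FAILS
Complementary slackness (lambda_i * g_i(x) = 0 for all i): OK

Verdict: the first failing condition is dual_feasibility -> dual.

dual


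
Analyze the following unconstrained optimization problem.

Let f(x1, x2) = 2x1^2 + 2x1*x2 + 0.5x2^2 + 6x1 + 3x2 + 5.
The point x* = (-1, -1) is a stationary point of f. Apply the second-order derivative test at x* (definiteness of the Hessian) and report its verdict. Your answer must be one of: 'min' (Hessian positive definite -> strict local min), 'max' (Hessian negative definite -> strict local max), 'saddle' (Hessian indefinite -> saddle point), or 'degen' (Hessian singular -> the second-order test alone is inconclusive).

Compute the Hessian H = grad^2 f:
  H = [[4, 2], [2, 1]]
Verify stationarity: grad f(x*) = H x* + g = (0, 0).
Eigenvalues of H: 0, 5.
H has a zero eigenvalue (singular; positive semidefinite but not definite), so H is neither positive definite, negative definite, nor indefinite. The second-order test alone is inconclusive -> degen.
(Indeed, f is constant along the null direction of H through x*, so x* is not a strict local extremum.)

degen


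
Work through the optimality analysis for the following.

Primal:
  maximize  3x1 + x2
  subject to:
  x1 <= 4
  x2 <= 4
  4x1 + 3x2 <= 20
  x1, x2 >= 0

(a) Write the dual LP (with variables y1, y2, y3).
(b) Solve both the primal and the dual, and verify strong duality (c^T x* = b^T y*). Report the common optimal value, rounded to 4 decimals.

The standard primal-dual pair for 'max c^T x s.t. A x <= b, x >= 0' is:
  Dual:  min b^T y  s.t.  A^T y >= c,  y >= 0.

So the dual LP is:
  minimize  4y1 + 4y2 + 20y3
  subject to:
    y1 + 4y3 >= 3
    y2 + 3y3 >= 1
    y1, y2, y3 >= 0

Solving the primal: x* = (4, 1.3333).
  primal value c^T x* = 13.3333.
Solving the dual: y* = (1.6667, 0, 0.3333).
  dual value b^T y* = 13.3333.
Strong duality: c^T x* = b^T y*. Confirmed.

13.3333


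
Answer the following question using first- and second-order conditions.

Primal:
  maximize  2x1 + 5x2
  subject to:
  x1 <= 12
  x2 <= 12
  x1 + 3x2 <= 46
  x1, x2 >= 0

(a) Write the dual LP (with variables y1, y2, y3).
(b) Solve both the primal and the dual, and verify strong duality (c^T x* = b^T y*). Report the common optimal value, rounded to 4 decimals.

The standard primal-dual pair for 'max c^T x s.t. A x <= b, x >= 0' is:
  Dual:  min b^T y  s.t.  A^T y >= c,  y >= 0.

So the dual LP is:
  minimize  12y1 + 12y2 + 46y3
  subject to:
    y1 + y3 >= 2
    y2 + 3y3 >= 5
    y1, y2, y3 >= 0

Solving the primal: x* = (12, 11.3333).
  primal value c^T x* = 80.6667.
Solving the dual: y* = (0.3333, 0, 1.6667).
  dual value b^T y* = 80.6667.
Strong duality: c^T x* = b^T y*. Confirmed.

80.6667


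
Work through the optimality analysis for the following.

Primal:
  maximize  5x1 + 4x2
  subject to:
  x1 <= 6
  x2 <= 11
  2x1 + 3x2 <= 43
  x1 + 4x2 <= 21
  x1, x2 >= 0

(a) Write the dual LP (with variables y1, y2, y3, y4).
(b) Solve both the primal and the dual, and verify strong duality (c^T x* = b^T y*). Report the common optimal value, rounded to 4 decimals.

The standard primal-dual pair for 'max c^T x s.t. A x <= b, x >= 0' is:
  Dual:  min b^T y  s.t.  A^T y >= c,  y >= 0.

So the dual LP is:
  minimize  6y1 + 11y2 + 43y3 + 21y4
  subject to:
    y1 + 2y3 + y4 >= 5
    y2 + 3y3 + 4y4 >= 4
    y1, y2, y3, y4 >= 0

Solving the primal: x* = (6, 3.75).
  primal value c^T x* = 45.
Solving the dual: y* = (4, 0, 0, 1).
  dual value b^T y* = 45.
Strong duality: c^T x* = b^T y*. Confirmed.

45


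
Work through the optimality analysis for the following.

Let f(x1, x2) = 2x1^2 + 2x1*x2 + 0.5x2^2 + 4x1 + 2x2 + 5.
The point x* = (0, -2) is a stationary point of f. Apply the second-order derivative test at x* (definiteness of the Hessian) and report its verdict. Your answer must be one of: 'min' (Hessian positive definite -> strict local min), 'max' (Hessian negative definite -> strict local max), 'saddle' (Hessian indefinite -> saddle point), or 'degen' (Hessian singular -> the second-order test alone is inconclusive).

Compute the Hessian H = grad^2 f:
  H = [[4, 2], [2, 1]]
Verify stationarity: grad f(x*) = H x* + g = (0, 0).
Eigenvalues of H: 0, 5.
H has a zero eigenvalue (singular; positive semidefinite but not definite), so H is neither positive definite, negative definite, nor indefinite. The second-order test alone is inconclusive -> degen.
(Indeed, f is constant along the null direction of H through x*, so x* is not a strict local extremum.)

degen


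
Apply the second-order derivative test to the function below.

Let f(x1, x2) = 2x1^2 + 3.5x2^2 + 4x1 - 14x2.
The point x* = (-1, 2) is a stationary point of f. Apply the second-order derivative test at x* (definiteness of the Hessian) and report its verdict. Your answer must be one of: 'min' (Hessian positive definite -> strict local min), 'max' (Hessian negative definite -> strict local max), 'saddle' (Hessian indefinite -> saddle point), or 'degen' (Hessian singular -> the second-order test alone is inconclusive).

Compute the Hessian H = grad^2 f:
  H = [[4, 0], [0, 7]]
Verify stationarity: grad f(x*) = H x* + g = (0, 0).
Eigenvalues of H: 4, 7.
Both eigenvalues > 0, so H is positive definite -> x* is a strict local min.

min


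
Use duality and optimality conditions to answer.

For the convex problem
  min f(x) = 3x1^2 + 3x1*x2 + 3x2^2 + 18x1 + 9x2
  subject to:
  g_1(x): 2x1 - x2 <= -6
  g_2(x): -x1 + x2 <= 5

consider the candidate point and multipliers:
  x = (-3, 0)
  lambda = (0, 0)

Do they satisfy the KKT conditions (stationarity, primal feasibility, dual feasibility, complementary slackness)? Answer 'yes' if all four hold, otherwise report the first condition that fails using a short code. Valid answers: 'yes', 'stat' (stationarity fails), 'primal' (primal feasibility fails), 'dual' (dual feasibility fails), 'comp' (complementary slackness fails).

Gradient of f: grad f(x) = Q x + c = (0, 0)
Constraint values g_i(x) = a_i^T x - b_i:
  g_1((-3, 0)) = 0
  g_2((-3, 0)) = -2
Stationarity residual: grad f(x) + sum_i lambda_i a_i = (0, 0)
  -> stationarity OK
Primal feasibility (all g_i <= 0): OK
Dual feasibility (all lambda_i >= 0): OK
Complementary slackness (lambda_i * g_i(x) = 0 for all i): OK

Verdict: yes, KKT holds.

yes


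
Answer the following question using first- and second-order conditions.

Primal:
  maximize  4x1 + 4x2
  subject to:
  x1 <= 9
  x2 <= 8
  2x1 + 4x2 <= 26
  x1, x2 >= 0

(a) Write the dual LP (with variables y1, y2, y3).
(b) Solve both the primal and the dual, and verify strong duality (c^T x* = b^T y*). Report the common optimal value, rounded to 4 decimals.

The standard primal-dual pair for 'max c^T x s.t. A x <= b, x >= 0' is:
  Dual:  min b^T y  s.t.  A^T y >= c,  y >= 0.

So the dual LP is:
  minimize  9y1 + 8y2 + 26y3
  subject to:
    y1 + 2y3 >= 4
    y2 + 4y3 >= 4
    y1, y2, y3 >= 0

Solving the primal: x* = (9, 2).
  primal value c^T x* = 44.
Solving the dual: y* = (2, 0, 1).
  dual value b^T y* = 44.
Strong duality: c^T x* = b^T y*. Confirmed.

44


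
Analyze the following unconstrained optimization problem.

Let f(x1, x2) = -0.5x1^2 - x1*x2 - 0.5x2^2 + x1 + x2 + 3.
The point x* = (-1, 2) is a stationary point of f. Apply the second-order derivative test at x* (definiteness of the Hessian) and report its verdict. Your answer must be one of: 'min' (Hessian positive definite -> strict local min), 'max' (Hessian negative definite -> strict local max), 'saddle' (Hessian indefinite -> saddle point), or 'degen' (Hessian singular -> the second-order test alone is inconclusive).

Compute the Hessian H = grad^2 f:
  H = [[-1, -1], [-1, -1]]
Verify stationarity: grad f(x*) = H x* + g = (0, 0).
Eigenvalues of H: -2, 0.
H has a zero eigenvalue (singular; negative semidefinite but not definite), so H is neither positive definite, negative definite, nor indefinite. The second-order test alone is inconclusive -> degen.
(Indeed, f is constant along the null direction of H through x*, so x* is not a strict local extremum.)

degen


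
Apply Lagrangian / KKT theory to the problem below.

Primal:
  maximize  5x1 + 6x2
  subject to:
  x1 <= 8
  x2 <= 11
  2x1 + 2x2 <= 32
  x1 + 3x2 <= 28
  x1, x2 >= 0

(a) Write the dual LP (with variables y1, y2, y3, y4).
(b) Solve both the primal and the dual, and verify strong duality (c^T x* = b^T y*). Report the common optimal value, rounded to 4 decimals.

The standard primal-dual pair for 'max c^T x s.t. A x <= b, x >= 0' is:
  Dual:  min b^T y  s.t.  A^T y >= c,  y >= 0.

So the dual LP is:
  minimize  8y1 + 11y2 + 32y3 + 28y4
  subject to:
    y1 + 2y3 + y4 >= 5
    y2 + 2y3 + 3y4 >= 6
    y1, y2, y3, y4 >= 0

Solving the primal: x* = (8, 6.6667).
  primal value c^T x* = 80.
Solving the dual: y* = (3, 0, 0, 2).
  dual value b^T y* = 80.
Strong duality: c^T x* = b^T y*. Confirmed.

80


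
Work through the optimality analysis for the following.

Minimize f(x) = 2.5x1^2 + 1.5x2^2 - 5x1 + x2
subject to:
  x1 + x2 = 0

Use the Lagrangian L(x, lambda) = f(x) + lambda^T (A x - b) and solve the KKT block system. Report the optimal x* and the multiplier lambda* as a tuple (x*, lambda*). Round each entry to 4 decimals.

Form the Lagrangian:
  L(x, lambda) = (1/2) x^T Q x + c^T x + lambda^T (A x - b)
Stationarity (grad_x L = 0): Q x + c + A^T lambda = 0.
Primal feasibility: A x = b.

This gives the KKT block system:
  [ Q   A^T ] [ x     ]   [-c ]
  [ A    0  ] [ lambda ] = [ b ]

Solving the linear system:
  x*      = (0.75, -0.75)
  lambda* = (1.25)
  f(x*)   = -2.25

x* = (0.75, -0.75), lambda* = (1.25)


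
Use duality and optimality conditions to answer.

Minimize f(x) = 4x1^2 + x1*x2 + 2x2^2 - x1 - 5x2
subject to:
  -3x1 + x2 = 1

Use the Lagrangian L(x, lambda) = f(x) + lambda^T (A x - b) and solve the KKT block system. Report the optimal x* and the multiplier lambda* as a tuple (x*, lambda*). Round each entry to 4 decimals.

Form the Lagrangian:
  L(x, lambda) = (1/2) x^T Q x + c^T x + lambda^T (A x - b)
Stationarity (grad_x L = 0): Q x + c + A^T lambda = 0.
Primal feasibility: A x = b.

This gives the KKT block system:
  [ Q   A^T ] [ x     ]   [-c ]
  [ A    0  ] [ lambda ] = [ b ]

Solving the linear system:
  x*      = (0.06, 1.18)
  lambda* = (0.22)
  f(x*)   = -3.09

x* = (0.06, 1.18), lambda* = (0.22)


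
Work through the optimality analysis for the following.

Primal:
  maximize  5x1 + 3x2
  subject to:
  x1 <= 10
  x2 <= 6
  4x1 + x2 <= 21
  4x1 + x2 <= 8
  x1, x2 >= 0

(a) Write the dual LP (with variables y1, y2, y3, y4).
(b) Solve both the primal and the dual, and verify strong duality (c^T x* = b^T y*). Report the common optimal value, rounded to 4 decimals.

The standard primal-dual pair for 'max c^T x s.t. A x <= b, x >= 0' is:
  Dual:  min b^T y  s.t.  A^T y >= c,  y >= 0.

So the dual LP is:
  minimize  10y1 + 6y2 + 21y3 + 8y4
  subject to:
    y1 + 4y3 + 4y4 >= 5
    y2 + y3 + y4 >= 3
    y1, y2, y3, y4 >= 0

Solving the primal: x* = (0.5, 6).
  primal value c^T x* = 20.5.
Solving the dual: y* = (0, 1.75, 0, 1.25).
  dual value b^T y* = 20.5.
Strong duality: c^T x* = b^T y*. Confirmed.

20.5


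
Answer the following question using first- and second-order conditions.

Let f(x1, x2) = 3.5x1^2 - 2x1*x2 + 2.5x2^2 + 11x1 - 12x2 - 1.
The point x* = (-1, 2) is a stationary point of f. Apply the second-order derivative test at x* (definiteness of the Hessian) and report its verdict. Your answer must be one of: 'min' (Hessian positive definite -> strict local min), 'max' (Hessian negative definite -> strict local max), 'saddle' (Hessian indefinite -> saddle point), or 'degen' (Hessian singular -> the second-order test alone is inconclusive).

Compute the Hessian H = grad^2 f:
  H = [[7, -2], [-2, 5]]
Verify stationarity: grad f(x*) = H x* + g = (0, 0).
Eigenvalues of H: 3.7639, 8.2361.
Both eigenvalues > 0, so H is positive definite -> x* is a strict local min.

min


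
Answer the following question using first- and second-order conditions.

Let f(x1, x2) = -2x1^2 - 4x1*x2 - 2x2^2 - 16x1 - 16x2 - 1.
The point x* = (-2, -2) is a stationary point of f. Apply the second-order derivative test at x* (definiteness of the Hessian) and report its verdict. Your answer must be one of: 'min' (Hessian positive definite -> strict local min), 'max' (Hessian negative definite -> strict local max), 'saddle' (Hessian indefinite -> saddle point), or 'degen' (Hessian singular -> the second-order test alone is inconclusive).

Compute the Hessian H = grad^2 f:
  H = [[-4, -4], [-4, -4]]
Verify stationarity: grad f(x*) = H x* + g = (0, 0).
Eigenvalues of H: -8, 0.
H has a zero eigenvalue (singular; negative semidefinite but not definite), so H is neither positive definite, negative definite, nor indefinite. The second-order test alone is inconclusive -> degen.
(Indeed, f is constant along the null direction of H through x*, so x* is not a strict local extremum.)

degen


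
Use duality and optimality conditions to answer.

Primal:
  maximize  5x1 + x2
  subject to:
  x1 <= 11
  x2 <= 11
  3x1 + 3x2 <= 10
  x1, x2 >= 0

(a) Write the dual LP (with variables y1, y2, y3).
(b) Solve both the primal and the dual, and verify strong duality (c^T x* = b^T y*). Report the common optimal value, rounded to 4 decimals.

The standard primal-dual pair for 'max c^T x s.t. A x <= b, x >= 0' is:
  Dual:  min b^T y  s.t.  A^T y >= c,  y >= 0.

So the dual LP is:
  minimize  11y1 + 11y2 + 10y3
  subject to:
    y1 + 3y3 >= 5
    y2 + 3y3 >= 1
    y1, y2, y3 >= 0

Solving the primal: x* = (3.3333, 0).
  primal value c^T x* = 16.6667.
Solving the dual: y* = (0, 0, 1.6667).
  dual value b^T y* = 16.6667.
Strong duality: c^T x* = b^T y*. Confirmed.

16.6667


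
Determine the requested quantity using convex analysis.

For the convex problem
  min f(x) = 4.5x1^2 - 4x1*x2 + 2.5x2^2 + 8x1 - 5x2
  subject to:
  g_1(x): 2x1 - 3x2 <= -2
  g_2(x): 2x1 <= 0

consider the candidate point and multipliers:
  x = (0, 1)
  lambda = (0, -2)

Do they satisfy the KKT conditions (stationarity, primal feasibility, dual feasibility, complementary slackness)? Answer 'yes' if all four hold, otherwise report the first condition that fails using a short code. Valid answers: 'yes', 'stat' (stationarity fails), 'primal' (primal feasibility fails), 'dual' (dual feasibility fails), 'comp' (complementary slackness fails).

Gradient of f: grad f(x) = Q x + c = (4, 0)
Constraint values g_i(x) = a_i^T x - b_i:
  g_1((0, 1)) = -1
  g_2((0, 1)) = 0
Stationarity residual: grad f(x) + sum_i lambda_i a_i = (0, 0)
  -> stationarity OK
Primal feasibility (all g_i <= 0): OK
Dual feasibility (all lambda_i >= 0): FAILS
Complementary slackness (lambda_i * g_i(x) = 0 for all i): OK

Verdict: the first failing condition is dual_feasibility -> dual.

dual


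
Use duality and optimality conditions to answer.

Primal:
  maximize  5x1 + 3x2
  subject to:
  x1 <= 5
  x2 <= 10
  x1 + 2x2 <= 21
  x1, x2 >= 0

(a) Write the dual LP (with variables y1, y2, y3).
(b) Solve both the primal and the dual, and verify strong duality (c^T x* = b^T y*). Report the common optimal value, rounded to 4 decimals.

The standard primal-dual pair for 'max c^T x s.t. A x <= b, x >= 0' is:
  Dual:  min b^T y  s.t.  A^T y >= c,  y >= 0.

So the dual LP is:
  minimize  5y1 + 10y2 + 21y3
  subject to:
    y1 + y3 >= 5
    y2 + 2y3 >= 3
    y1, y2, y3 >= 0

Solving the primal: x* = (5, 8).
  primal value c^T x* = 49.
Solving the dual: y* = (3.5, 0, 1.5).
  dual value b^T y* = 49.
Strong duality: c^T x* = b^T y*. Confirmed.

49


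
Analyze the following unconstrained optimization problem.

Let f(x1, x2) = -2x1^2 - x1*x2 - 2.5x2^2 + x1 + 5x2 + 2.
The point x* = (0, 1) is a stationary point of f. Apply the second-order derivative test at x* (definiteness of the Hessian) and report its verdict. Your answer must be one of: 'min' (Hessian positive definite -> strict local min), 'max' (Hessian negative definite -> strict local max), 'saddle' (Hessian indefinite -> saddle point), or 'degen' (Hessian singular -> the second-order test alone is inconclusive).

Compute the Hessian H = grad^2 f:
  H = [[-4, -1], [-1, -5]]
Verify stationarity: grad f(x*) = H x* + g = (0, 0).
Eigenvalues of H: -5.618, -3.382.
Both eigenvalues < 0, so H is negative definite -> x* is a strict local max.

max


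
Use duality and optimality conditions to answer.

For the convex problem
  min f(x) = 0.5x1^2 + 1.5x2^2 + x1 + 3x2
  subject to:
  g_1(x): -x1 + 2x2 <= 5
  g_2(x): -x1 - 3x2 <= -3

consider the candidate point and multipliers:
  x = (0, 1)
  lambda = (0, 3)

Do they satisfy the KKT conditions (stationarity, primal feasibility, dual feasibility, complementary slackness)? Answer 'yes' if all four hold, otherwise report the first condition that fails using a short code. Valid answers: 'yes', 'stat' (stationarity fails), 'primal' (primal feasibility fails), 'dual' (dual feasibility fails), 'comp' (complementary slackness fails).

Gradient of f: grad f(x) = Q x + c = (1, 6)
Constraint values g_i(x) = a_i^T x - b_i:
  g_1((0, 1)) = -3
  g_2((0, 1)) = 0
Stationarity residual: grad f(x) + sum_i lambda_i a_i = (-2, -3)
  -> stationarity FAILS
Primal feasibility (all g_i <= 0): OK
Dual feasibility (all lambda_i >= 0): OK
Complementary slackness (lambda_i * g_i(x) = 0 for all i): OK

Verdict: the first failing condition is stationarity -> stat.

stat


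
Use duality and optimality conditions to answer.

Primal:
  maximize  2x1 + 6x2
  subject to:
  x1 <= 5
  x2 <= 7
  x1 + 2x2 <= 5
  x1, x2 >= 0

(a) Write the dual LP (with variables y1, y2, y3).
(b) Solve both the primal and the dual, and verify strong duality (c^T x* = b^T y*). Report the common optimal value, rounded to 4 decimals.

The standard primal-dual pair for 'max c^T x s.t. A x <= b, x >= 0' is:
  Dual:  min b^T y  s.t.  A^T y >= c,  y >= 0.

So the dual LP is:
  minimize  5y1 + 7y2 + 5y3
  subject to:
    y1 + y3 >= 2
    y2 + 2y3 >= 6
    y1, y2, y3 >= 0

Solving the primal: x* = (0, 2.5).
  primal value c^T x* = 15.
Solving the dual: y* = (0, 0, 3).
  dual value b^T y* = 15.
Strong duality: c^T x* = b^T y*. Confirmed.

15


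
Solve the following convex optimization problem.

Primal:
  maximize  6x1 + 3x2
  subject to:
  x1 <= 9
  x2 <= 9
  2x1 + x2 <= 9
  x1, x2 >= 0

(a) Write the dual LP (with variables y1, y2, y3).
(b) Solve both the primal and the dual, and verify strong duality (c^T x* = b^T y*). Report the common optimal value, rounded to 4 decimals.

The standard primal-dual pair for 'max c^T x s.t. A x <= b, x >= 0' is:
  Dual:  min b^T y  s.t.  A^T y >= c,  y >= 0.

So the dual LP is:
  minimize  9y1 + 9y2 + 9y3
  subject to:
    y1 + 2y3 >= 6
    y2 + y3 >= 3
    y1, y2, y3 >= 0

Solving the primal: x* = (4.5, 0).
  primal value c^T x* = 27.
Solving the dual: y* = (0, 0, 3).
  dual value b^T y* = 27.
Strong duality: c^T x* = b^T y*. Confirmed.

27


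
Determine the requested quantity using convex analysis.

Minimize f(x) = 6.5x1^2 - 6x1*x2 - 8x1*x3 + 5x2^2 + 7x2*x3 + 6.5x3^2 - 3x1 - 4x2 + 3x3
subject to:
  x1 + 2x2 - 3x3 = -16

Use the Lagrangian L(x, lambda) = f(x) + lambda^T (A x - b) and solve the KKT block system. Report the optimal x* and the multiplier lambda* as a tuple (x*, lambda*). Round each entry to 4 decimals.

Form the Lagrangian:
  L(x, lambda) = (1/2) x^T Q x + c^T x + lambda^T (A x - b)
Stationarity (grad_x L = 0): Q x + c + A^T lambda = 0.
Primal feasibility: A x = b.

This gives the KKT block system:
  [ Q   A^T ] [ x     ]   [-c ]
  [ A    0  ] [ lambda ] = [ b ]

Solving the linear system:
  x*      = (0.224, -3.1933, 3.2792)
  lambda* = (7.1613)
  f(x*)   = 68.26

x* = (0.224, -3.1933, 3.2792), lambda* = (7.1613)


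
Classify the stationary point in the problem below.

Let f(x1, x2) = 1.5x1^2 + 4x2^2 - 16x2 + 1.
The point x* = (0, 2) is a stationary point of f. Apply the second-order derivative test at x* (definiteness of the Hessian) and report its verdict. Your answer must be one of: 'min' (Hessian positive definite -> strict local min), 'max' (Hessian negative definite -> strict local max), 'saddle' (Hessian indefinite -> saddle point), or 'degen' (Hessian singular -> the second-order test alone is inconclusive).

Compute the Hessian H = grad^2 f:
  H = [[3, 0], [0, 8]]
Verify stationarity: grad f(x*) = H x* + g = (0, 0).
Eigenvalues of H: 3, 8.
Both eigenvalues > 0, so H is positive definite -> x* is a strict local min.

min


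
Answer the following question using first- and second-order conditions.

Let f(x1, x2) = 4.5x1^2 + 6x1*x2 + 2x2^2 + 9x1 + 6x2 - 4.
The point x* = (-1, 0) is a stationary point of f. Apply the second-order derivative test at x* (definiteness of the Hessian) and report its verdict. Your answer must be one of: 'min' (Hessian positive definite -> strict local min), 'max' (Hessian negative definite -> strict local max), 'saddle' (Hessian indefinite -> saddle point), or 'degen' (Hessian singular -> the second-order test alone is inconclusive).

Compute the Hessian H = grad^2 f:
  H = [[9, 6], [6, 4]]
Verify stationarity: grad f(x*) = H x* + g = (0, 0).
Eigenvalues of H: 0, 13.
H has a zero eigenvalue (singular; positive semidefinite but not definite), so H is neither positive definite, negative definite, nor indefinite. The second-order test alone is inconclusive -> degen.
(Indeed, f is constant along the null direction of H through x*, so x* is not a strict local extremum.)

degen


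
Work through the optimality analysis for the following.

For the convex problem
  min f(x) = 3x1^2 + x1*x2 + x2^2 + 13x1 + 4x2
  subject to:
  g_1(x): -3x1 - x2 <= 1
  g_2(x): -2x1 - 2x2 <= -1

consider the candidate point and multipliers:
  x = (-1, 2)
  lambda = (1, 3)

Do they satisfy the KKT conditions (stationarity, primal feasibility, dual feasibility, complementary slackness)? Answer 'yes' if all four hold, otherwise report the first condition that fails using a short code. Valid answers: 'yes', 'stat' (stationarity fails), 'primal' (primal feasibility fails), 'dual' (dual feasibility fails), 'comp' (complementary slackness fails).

Gradient of f: grad f(x) = Q x + c = (9, 7)
Constraint values g_i(x) = a_i^T x - b_i:
  g_1((-1, 2)) = 0
  g_2((-1, 2)) = -1
Stationarity residual: grad f(x) + sum_i lambda_i a_i = (0, 0)
  -> stationarity OK
Primal feasibility (all g_i <= 0): OK
Dual feasibility (all lambda_i >= 0): OK
Complementary slackness (lambda_i * g_i(x) = 0 for all i): FAILS

Verdict: the first failing condition is complementary_slackness -> comp.

comp


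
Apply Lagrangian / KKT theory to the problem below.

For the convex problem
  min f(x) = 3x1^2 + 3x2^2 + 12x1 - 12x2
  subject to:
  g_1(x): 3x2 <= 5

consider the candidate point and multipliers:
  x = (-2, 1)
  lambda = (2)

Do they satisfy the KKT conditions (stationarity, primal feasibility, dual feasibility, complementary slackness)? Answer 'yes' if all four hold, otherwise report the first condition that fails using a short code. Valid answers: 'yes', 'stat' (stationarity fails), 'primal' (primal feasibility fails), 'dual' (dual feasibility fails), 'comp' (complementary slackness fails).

Gradient of f: grad f(x) = Q x + c = (0, -6)
Constraint values g_i(x) = a_i^T x - b_i:
  g_1((-2, 1)) = -2
Stationarity residual: grad f(x) + sum_i lambda_i a_i = (0, 0)
  -> stationarity OK
Primal feasibility (all g_i <= 0): OK
Dual feasibility (all lambda_i >= 0): OK
Complementary slackness (lambda_i * g_i(x) = 0 for all i): FAILS

Verdict: the first failing condition is complementary_slackness -> comp.

comp
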